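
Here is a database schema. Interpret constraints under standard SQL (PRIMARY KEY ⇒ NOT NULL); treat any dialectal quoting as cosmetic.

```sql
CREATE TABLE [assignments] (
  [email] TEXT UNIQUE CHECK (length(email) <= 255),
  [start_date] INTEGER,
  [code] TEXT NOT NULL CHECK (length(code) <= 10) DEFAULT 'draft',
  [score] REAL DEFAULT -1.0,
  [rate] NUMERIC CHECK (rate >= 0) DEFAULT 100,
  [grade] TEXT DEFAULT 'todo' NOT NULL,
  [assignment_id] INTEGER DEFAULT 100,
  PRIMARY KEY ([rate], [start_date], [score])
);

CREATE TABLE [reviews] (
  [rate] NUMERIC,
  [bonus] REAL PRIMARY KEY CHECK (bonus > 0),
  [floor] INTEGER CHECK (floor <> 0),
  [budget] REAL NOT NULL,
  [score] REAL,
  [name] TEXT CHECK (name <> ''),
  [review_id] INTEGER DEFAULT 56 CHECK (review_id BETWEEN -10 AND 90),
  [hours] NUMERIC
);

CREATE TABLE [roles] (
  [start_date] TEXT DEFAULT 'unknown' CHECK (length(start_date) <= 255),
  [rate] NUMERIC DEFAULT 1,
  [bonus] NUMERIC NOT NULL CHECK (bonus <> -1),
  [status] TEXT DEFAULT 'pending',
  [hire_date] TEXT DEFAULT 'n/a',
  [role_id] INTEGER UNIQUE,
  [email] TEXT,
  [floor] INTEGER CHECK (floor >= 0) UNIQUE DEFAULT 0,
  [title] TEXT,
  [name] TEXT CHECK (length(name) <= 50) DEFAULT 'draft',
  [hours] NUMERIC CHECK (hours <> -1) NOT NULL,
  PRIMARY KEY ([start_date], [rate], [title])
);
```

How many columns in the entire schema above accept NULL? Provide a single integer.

14

assignments: 2 nullable (email, assignment_id — PK (rate, start_date, score) and explicit NOT NULL columns excluded).
reviews: 6 nullable (rate, floor, score, name, review_id, hours — PK (bonus) and explicit NOT NULL columns excluded).
roles: 6 nullable (status, hire_date, role_id, email, floor, name — PK (start_date, rate, title) and explicit NOT NULL columns excluded).
Total: 2 + 6 + 6 = 14.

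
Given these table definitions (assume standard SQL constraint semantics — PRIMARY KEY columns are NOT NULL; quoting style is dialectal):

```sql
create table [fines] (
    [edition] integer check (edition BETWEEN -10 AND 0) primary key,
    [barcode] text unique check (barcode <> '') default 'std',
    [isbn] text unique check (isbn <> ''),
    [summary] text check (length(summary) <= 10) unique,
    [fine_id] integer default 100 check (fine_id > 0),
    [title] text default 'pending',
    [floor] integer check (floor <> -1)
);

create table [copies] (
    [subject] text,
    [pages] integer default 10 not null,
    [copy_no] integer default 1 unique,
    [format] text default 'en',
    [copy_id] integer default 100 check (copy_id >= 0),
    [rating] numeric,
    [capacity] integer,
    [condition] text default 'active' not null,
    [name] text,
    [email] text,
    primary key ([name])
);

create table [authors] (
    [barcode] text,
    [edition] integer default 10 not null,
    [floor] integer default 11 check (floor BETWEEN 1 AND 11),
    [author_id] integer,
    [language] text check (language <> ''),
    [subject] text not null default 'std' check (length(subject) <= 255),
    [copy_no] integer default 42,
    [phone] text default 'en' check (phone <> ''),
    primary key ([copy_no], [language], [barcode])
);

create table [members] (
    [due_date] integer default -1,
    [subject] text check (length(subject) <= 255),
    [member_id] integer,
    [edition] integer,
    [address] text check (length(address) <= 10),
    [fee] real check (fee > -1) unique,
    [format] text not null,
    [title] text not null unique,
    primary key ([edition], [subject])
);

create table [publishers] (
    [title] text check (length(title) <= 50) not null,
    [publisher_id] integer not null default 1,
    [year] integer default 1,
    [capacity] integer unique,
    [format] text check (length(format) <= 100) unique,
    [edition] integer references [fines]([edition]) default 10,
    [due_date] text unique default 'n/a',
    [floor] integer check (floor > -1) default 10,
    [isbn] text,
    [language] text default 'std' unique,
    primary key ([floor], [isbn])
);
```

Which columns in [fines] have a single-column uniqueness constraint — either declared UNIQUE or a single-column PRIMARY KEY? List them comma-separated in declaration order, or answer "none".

- edition: single-column PRIMARY KEY → unique.
- barcode: declared UNIQUE → unique.
- isbn: declared UNIQUE → unique.
- summary: declared UNIQUE → unique.
- fine_id: no UNIQUE or single-column PK constraint.
- title: no UNIQUE or single-column PK constraint.
- floor: no UNIQUE or single-column PK constraint.

edition, barcode, isbn, summary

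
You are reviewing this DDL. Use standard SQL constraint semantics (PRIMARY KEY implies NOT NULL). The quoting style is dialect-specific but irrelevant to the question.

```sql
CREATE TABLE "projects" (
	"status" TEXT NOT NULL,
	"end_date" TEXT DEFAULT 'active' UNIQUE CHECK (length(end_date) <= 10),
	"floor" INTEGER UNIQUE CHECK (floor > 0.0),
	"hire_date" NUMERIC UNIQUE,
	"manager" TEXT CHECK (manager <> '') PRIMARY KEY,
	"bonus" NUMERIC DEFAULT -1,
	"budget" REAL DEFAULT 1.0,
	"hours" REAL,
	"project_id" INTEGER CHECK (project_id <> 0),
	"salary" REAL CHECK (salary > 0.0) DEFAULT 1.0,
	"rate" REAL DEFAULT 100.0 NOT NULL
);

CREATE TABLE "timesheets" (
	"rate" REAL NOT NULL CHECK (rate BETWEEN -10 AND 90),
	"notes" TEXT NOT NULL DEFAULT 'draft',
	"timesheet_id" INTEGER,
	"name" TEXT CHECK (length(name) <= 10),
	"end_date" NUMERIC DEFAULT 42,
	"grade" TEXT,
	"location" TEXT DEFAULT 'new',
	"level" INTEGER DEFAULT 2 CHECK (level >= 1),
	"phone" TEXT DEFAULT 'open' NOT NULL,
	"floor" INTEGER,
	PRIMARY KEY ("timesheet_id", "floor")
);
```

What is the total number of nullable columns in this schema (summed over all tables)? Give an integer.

13

projects: 8 nullable (end_date, floor, hire_date, bonus, budget, hours, project_id, salary — PK (manager) and explicit NOT NULL columns excluded).
timesheets: 5 nullable (name, end_date, grade, location, level — PK (timesheet_id, floor) and explicit NOT NULL columns excluded).
Total: 8 + 5 = 13.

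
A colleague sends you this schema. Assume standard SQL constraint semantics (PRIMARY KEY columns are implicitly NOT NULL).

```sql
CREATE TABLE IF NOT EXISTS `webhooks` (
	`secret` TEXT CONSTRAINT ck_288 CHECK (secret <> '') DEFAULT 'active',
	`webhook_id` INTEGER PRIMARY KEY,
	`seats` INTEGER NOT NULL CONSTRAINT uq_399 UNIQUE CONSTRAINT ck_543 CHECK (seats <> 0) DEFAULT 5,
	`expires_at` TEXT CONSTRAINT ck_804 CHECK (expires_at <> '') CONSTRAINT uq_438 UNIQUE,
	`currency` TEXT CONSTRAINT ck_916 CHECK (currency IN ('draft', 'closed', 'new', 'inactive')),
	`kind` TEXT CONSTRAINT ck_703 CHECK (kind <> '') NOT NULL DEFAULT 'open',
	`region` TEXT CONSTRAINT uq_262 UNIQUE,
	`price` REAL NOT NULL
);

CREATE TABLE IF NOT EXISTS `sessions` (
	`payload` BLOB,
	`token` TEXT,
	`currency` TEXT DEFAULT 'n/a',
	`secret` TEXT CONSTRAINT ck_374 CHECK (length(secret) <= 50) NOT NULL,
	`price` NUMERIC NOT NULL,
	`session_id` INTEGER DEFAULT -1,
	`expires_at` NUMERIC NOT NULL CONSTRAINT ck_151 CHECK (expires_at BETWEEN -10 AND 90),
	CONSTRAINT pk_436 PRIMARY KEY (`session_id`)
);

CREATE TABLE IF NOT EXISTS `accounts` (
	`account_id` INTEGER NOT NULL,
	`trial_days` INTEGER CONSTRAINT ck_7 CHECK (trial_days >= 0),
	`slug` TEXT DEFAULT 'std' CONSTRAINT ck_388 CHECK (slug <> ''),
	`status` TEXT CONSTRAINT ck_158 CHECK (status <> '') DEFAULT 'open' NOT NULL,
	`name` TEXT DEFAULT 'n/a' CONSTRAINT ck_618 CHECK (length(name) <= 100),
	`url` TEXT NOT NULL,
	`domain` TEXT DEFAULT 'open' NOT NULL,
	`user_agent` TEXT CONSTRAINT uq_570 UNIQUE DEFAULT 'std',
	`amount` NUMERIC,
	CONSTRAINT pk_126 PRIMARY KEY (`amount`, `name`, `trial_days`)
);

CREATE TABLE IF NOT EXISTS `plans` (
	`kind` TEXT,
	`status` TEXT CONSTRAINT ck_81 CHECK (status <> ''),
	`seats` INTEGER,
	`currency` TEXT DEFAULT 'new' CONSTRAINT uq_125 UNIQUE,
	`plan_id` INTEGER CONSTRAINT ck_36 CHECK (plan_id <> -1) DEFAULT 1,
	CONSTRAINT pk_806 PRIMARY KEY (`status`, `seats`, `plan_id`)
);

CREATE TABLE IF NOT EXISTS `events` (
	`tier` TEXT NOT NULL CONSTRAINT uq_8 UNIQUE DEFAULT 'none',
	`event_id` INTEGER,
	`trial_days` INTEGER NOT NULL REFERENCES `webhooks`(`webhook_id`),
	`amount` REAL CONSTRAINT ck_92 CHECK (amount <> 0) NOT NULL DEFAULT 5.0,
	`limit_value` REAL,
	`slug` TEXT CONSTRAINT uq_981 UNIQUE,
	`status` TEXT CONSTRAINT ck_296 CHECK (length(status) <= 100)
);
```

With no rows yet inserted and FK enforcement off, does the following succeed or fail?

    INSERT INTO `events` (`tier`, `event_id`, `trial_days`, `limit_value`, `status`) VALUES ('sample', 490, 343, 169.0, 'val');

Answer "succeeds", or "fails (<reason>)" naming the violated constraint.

succeeds

NOT NULL columns: amount defaults to 5.0; tier is supplied; trial_days is supplied.
CHECK constraints: 'val' satisfies (length(status) <= 100).
No constraint is violated.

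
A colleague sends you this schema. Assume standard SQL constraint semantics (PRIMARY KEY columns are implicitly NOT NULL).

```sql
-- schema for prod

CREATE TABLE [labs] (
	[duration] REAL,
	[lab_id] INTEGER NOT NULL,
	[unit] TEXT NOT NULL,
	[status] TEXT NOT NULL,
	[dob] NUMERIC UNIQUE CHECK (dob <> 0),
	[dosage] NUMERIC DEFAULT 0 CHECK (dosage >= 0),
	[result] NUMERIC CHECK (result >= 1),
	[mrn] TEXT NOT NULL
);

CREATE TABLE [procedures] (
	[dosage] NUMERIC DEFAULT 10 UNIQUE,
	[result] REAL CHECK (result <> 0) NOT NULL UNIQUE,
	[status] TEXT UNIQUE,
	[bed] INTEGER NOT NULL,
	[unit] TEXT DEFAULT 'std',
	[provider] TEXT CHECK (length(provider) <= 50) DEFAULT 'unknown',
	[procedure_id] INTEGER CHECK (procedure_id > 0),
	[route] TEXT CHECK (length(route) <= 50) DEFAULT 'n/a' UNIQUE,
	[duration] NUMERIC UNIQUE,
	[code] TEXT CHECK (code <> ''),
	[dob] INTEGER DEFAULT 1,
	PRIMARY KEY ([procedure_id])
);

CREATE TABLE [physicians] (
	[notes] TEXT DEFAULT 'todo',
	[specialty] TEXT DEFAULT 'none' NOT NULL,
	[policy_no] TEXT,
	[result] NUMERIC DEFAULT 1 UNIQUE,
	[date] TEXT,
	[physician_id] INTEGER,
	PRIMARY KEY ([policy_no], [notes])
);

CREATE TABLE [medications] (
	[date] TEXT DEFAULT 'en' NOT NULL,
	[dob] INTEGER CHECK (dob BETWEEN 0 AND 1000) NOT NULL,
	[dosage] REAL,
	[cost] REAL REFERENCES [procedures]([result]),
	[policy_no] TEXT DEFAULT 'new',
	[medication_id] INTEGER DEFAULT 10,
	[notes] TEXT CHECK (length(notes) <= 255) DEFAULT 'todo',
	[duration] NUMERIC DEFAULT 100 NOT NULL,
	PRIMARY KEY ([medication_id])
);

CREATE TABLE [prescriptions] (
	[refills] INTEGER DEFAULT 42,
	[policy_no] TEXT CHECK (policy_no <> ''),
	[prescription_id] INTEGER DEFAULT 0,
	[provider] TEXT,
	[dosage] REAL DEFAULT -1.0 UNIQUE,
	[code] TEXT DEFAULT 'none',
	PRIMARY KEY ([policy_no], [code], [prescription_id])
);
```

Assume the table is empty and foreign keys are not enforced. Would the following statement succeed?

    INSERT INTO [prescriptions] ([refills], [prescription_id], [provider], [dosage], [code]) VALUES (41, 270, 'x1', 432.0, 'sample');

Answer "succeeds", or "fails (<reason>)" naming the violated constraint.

fails (NOT NULL on policy_no)

policy_no is omitted from the column list and has no DEFAULT, so it would receive NULL.
But policy_no is part of the PRIMARY KEY (implied NOT NULL).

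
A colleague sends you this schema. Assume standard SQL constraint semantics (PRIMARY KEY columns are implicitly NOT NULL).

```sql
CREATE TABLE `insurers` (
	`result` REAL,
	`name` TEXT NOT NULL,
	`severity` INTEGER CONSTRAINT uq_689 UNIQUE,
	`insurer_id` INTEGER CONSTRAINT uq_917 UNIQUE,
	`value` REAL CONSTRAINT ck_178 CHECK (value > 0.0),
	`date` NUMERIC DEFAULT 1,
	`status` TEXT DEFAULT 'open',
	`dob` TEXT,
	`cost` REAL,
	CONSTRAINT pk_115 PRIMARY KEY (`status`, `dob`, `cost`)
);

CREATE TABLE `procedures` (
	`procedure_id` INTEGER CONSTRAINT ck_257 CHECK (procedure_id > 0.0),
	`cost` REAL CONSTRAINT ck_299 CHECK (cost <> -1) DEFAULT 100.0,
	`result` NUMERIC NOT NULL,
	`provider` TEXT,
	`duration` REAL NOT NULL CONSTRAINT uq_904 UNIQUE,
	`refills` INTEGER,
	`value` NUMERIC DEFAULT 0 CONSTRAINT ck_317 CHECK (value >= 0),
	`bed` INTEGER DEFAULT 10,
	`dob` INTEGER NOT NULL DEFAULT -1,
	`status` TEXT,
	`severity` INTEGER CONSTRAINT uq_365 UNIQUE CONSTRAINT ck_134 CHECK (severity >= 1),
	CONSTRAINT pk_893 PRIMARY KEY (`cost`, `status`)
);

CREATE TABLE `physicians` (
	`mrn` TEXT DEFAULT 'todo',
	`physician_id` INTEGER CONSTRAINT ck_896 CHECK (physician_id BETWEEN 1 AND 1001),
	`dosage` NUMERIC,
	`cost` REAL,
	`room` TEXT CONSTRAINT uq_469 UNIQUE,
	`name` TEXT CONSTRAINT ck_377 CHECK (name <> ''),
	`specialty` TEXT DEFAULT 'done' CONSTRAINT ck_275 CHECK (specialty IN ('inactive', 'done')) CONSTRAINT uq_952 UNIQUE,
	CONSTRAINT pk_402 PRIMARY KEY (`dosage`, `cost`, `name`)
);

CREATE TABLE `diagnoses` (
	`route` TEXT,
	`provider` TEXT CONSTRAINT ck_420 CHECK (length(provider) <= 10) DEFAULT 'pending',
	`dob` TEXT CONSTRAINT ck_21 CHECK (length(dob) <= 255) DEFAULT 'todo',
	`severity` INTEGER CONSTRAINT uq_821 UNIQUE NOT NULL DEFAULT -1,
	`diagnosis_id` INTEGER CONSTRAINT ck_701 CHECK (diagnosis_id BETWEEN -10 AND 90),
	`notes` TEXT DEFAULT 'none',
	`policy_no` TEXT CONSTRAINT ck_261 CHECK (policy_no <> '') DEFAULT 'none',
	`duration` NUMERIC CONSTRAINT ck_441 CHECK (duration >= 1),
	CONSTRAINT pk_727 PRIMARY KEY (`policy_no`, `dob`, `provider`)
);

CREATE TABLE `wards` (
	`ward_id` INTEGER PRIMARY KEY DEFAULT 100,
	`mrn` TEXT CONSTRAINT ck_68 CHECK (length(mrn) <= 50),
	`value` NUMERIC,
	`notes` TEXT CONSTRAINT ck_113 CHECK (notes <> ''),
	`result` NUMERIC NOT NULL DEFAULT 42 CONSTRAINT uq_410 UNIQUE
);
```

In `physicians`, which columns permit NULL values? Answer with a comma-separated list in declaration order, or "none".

- mrn: DEFAULT only fills an omitted column; an explicit NULL is still allowed → nullable.
- physician_id: CHECK does not forbid NULL (a CHECK constraint passes when its expression is NULL) → nullable.
- dosage: part of the PRIMARY KEY, which implies NOT NULL → not nullable.
- cost: part of the PRIMARY KEY, which implies NOT NULL → not nullable.
- room: UNIQUE does not imply NOT NULL → nullable.
- name: part of the PRIMARY KEY, which implies NOT NULL → not nullable.
- specialty: CHECK does not forbid NULL (a CHECK constraint passes when its expression is NULL) → nullable.

mrn, physician_id, room, specialty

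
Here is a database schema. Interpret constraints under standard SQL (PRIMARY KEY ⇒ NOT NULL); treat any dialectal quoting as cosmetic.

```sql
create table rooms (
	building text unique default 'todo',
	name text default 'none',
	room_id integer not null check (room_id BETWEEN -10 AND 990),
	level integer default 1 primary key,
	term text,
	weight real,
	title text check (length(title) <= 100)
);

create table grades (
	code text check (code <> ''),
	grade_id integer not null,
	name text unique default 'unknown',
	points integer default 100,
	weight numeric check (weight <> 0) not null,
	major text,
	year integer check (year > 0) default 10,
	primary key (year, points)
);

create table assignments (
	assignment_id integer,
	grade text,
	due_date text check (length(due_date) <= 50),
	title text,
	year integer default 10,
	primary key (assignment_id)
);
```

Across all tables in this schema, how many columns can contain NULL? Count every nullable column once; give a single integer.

12

rooms: 5 nullable (building, name, term, weight, title — PK (level) and explicit NOT NULL columns excluded).
grades: 3 nullable (code, name, major — PK (year, points) and explicit NOT NULL columns excluded).
assignments: 4 nullable (grade, due_date, title, year — PK (assignment_id) and explicit NOT NULL columns excluded).
Total: 5 + 3 + 4 = 12.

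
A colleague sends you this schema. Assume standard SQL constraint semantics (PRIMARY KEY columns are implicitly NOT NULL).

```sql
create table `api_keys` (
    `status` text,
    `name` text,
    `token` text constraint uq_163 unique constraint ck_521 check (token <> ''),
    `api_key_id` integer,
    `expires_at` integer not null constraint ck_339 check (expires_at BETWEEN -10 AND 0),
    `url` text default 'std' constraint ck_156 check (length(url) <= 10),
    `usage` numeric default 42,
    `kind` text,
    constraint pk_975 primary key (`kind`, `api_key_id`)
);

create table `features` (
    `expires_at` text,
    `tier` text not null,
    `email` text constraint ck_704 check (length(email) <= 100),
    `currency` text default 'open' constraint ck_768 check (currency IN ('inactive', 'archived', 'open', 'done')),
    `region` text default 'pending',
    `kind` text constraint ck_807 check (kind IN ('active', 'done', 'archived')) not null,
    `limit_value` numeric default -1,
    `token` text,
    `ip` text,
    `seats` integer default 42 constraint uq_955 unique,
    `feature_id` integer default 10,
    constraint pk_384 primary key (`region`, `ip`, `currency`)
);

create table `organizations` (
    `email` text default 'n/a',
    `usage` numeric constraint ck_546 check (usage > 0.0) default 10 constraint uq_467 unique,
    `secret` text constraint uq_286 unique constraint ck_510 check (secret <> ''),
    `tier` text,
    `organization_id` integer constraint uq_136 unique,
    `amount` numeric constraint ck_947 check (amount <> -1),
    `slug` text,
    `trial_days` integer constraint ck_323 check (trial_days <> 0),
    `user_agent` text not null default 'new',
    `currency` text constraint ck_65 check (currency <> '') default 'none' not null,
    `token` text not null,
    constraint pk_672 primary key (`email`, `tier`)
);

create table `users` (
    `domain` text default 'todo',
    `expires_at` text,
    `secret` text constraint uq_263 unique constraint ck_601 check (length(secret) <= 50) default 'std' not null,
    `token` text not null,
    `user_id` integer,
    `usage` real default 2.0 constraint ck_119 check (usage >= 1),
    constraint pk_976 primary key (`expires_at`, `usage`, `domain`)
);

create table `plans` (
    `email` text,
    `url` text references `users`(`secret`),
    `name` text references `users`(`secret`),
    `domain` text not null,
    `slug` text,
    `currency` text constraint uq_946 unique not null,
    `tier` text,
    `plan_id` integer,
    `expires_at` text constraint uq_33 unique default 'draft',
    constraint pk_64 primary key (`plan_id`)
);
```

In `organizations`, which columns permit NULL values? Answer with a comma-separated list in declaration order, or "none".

usage, secret, organization_id, amount, slug, trial_days

- email: part of the PRIMARY KEY, which implies NOT NULL → not nullable.
- usage: CHECK does not forbid NULL (a CHECK constraint passes when its expression is NULL) → nullable.
- secret: CHECK does not forbid NULL (a CHECK constraint passes when its expression is NULL) → nullable.
- tier: part of the PRIMARY KEY, which implies NOT NULL → not nullable.
- organization_id: UNIQUE does not imply NOT NULL → nullable.
- amount: CHECK does not forbid NULL (a CHECK constraint passes when its expression is NULL) → nullable.
- slug: no NOT NULL constraint applies → nullable.
- trial_days: CHECK does not forbid NULL (a CHECK constraint passes when its expression is NULL) → nullable.
- user_agent: declared NOT NULL → not nullable.
- currency: declared NOT NULL → not nullable.
- token: declared NOT NULL → not nullable.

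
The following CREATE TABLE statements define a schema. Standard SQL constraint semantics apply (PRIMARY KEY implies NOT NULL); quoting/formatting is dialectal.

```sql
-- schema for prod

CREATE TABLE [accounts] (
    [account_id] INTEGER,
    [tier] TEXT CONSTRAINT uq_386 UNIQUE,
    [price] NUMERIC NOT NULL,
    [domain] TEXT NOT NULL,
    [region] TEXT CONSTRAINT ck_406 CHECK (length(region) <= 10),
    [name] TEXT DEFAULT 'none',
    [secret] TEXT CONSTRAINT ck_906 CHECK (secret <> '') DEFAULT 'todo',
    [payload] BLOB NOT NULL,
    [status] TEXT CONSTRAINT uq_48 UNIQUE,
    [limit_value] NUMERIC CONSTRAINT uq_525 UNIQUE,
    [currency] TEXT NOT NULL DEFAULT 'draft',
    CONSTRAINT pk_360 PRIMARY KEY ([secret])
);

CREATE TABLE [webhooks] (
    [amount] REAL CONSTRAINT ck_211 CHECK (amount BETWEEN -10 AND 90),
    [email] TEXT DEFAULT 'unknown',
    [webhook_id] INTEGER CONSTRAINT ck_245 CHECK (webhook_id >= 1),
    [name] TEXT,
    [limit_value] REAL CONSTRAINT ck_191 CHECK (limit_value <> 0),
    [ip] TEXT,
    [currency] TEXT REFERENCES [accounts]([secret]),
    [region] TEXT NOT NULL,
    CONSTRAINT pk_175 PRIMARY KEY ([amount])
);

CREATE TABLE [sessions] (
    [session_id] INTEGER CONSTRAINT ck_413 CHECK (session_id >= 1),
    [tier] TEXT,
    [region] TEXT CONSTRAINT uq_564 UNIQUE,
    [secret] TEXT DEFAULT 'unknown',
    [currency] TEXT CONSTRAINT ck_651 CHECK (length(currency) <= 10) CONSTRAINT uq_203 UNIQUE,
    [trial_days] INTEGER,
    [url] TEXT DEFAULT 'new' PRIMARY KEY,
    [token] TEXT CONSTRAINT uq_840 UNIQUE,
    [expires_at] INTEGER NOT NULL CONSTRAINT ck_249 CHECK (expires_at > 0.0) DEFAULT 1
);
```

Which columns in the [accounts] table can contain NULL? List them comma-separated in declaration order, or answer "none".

- account_id: no NOT NULL constraint applies → nullable.
- tier: UNIQUE does not imply NOT NULL → nullable.
- price: declared NOT NULL → not nullable.
- domain: declared NOT NULL → not nullable.
- region: CHECK does not forbid NULL (a CHECK constraint passes when its expression is NULL) → nullable.
- name: DEFAULT only fills an omitted column; an explicit NULL is still allowed → nullable.
- secret: part of the PRIMARY KEY, which implies NOT NULL → not nullable.
- payload: declared NOT NULL → not nullable.
- status: UNIQUE does not imply NOT NULL → nullable.
- limit_value: UNIQUE does not imply NOT NULL → nullable.
- currency: declared NOT NULL → not nullable.

account_id, tier, region, name, status, limit_value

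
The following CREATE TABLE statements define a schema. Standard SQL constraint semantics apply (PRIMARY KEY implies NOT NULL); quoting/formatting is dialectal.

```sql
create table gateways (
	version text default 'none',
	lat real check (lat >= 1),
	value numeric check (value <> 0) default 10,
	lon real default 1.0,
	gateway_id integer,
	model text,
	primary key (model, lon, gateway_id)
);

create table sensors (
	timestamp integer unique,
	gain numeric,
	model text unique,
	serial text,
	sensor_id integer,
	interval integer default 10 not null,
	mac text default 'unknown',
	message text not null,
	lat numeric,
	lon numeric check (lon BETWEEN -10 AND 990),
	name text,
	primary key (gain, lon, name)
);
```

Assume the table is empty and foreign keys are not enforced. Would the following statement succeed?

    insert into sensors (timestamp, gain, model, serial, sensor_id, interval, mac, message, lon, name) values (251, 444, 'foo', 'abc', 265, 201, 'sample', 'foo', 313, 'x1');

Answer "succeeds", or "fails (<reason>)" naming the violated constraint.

succeeds

NOT NULL columns: gain is supplied; interval is supplied; lon is supplied; message is supplied; name is supplied.
CHECK constraints: 313 satisfies (lon BETWEEN -10 AND 990).
No constraint is violated.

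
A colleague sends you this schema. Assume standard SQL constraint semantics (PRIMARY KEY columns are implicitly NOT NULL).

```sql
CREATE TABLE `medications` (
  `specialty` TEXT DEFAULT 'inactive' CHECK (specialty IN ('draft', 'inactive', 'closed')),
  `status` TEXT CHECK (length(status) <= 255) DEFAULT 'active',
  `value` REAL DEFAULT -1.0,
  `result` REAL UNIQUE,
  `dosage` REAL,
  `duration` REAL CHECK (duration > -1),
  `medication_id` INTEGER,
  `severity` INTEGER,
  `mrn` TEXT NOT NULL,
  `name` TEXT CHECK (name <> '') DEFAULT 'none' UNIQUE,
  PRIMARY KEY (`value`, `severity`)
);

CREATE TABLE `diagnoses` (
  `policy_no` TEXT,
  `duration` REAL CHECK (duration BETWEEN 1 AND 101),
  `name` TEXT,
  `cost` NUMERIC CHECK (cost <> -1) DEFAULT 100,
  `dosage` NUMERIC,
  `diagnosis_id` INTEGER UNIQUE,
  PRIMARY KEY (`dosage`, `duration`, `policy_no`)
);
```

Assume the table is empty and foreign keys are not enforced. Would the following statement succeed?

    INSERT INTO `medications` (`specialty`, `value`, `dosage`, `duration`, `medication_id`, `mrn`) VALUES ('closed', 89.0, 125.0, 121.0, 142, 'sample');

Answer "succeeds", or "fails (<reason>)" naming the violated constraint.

severity is omitted from the column list and has no DEFAULT, so it would receive NULL.
But severity is part of the PRIMARY KEY (implied NOT NULL).

fails (NOT NULL on severity)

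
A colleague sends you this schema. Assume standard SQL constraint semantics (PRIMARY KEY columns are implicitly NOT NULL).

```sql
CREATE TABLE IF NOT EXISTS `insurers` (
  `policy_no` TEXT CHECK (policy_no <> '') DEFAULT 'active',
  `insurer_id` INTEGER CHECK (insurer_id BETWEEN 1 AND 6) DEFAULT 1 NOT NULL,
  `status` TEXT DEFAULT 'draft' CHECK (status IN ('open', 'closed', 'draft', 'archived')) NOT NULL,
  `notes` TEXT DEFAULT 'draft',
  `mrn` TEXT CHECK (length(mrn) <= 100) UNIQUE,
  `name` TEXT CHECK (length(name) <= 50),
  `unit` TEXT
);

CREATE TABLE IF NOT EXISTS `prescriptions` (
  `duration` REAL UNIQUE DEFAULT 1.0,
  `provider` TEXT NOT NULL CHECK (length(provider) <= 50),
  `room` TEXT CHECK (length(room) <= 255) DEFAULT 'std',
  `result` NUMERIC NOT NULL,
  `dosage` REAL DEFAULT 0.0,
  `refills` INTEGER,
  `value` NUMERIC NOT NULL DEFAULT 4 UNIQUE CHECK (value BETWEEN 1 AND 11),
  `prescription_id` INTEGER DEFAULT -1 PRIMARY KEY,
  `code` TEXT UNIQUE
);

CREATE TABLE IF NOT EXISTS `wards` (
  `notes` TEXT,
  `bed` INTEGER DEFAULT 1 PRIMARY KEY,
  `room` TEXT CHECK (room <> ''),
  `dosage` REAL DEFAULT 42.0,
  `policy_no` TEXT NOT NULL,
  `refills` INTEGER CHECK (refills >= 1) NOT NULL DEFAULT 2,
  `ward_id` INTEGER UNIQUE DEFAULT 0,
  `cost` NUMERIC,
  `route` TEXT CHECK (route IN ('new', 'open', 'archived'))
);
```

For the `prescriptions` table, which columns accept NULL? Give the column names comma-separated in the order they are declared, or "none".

- duration: UNIQUE does not imply NOT NULL → nullable.
- provider: declared NOT NULL → not nullable.
- room: CHECK does not forbid NULL (a CHECK constraint passes when its expression is NULL) → nullable.
- result: declared NOT NULL → not nullable.
- dosage: DEFAULT only fills an omitted column; an explicit NULL is still allowed → nullable.
- refills: no NOT NULL constraint applies → nullable.
- value: declared NOT NULL → not nullable.
- prescription_id: part of the PRIMARY KEY, which implies NOT NULL → not nullable.
- code: UNIQUE does not imply NOT NULL → nullable.

duration, room, dosage, refills, code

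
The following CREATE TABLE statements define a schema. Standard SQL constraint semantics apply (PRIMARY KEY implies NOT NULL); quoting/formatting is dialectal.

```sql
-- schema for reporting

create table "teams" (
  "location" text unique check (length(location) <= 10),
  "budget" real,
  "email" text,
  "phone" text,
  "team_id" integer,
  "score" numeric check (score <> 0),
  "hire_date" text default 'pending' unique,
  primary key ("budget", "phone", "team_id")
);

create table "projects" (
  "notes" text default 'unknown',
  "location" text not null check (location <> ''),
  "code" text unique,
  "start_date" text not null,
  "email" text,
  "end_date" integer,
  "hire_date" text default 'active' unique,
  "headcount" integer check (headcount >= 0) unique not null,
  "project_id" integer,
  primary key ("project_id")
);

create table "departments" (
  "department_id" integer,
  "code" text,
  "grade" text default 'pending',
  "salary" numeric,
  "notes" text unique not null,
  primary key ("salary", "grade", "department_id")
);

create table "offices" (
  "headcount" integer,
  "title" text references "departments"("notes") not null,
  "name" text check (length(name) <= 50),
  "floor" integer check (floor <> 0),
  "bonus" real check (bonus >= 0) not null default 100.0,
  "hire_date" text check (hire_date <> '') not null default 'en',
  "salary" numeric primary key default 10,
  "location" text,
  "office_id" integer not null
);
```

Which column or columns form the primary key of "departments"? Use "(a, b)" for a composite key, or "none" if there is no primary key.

(salary, grade, department_id)

A table-level PRIMARY KEY clause names 3 columns: salary, grade, department_id.
This is a composite key — the combination is unique, not each column individually.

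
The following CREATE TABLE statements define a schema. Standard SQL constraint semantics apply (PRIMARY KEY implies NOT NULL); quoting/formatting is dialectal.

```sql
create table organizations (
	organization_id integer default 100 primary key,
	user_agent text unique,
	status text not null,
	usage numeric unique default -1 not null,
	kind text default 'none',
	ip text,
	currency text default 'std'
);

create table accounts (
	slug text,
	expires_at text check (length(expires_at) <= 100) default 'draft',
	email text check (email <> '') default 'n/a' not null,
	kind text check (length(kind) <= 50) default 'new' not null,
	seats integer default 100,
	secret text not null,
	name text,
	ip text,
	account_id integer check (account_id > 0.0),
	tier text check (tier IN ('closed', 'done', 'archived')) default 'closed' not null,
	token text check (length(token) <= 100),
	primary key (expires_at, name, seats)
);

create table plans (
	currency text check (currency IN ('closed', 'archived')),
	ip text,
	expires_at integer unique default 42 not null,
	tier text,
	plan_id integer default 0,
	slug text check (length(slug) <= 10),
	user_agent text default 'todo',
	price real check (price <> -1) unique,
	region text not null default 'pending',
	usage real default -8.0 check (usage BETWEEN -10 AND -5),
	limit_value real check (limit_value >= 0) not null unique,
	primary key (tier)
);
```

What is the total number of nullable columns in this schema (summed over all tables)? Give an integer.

15

organizations: 4 nullable (user_agent, kind, ip, currency — PK (organization_id) and explicit NOT NULL columns excluded).
accounts: 4 nullable (slug, ip, account_id, token — PK (expires_at, name, seats) and explicit NOT NULL columns excluded).
plans: 7 nullable (currency, ip, plan_id, slug, user_agent, price, usage — PK (tier) and explicit NOT NULL columns excluded).
Total: 4 + 4 + 7 = 15.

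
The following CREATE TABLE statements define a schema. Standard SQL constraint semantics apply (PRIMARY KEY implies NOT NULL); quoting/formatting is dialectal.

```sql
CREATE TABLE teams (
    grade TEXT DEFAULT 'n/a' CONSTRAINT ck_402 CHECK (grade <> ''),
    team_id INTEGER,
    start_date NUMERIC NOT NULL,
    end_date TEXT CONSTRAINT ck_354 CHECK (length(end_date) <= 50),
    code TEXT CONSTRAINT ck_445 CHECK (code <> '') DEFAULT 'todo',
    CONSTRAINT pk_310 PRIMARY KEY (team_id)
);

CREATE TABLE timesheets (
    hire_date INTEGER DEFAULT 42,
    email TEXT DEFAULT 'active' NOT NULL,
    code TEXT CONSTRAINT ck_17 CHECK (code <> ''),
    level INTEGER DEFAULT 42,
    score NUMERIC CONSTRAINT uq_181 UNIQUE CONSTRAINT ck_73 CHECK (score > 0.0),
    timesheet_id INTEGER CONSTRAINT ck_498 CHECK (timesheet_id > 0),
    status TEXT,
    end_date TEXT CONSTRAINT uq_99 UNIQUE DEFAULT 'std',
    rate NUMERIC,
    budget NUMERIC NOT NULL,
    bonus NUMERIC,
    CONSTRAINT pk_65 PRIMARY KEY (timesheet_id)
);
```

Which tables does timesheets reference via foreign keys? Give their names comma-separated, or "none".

none

No column in timesheets has a REFERENCES clause.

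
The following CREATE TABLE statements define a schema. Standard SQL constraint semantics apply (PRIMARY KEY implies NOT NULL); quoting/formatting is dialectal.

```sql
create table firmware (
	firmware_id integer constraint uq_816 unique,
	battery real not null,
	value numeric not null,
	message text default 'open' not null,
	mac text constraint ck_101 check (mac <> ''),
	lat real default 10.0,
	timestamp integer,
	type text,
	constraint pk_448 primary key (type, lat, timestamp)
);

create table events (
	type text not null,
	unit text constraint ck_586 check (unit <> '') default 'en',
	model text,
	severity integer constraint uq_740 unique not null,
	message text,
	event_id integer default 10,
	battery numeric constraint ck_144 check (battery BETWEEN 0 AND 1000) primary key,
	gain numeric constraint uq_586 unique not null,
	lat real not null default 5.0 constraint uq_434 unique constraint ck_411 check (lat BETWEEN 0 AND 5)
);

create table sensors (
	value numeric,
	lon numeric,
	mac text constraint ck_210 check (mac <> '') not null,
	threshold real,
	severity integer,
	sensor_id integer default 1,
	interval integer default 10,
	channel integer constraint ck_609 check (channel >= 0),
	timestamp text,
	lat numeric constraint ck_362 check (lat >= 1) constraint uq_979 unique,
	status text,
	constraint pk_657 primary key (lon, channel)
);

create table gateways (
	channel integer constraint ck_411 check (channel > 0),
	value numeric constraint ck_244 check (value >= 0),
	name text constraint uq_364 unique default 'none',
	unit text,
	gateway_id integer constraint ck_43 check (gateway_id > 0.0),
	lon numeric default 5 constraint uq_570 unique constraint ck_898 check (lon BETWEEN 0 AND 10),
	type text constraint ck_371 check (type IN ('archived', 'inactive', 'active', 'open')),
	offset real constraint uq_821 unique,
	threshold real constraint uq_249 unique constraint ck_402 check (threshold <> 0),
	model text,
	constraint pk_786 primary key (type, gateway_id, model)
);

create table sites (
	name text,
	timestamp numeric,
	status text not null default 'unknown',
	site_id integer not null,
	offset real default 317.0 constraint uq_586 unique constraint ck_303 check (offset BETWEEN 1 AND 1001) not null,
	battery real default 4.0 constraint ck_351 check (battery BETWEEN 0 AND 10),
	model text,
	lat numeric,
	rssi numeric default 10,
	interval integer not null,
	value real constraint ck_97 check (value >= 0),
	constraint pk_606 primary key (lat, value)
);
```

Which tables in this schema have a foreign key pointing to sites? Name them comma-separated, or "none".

none

No REFERENCES clause anywhere in the schema names sites.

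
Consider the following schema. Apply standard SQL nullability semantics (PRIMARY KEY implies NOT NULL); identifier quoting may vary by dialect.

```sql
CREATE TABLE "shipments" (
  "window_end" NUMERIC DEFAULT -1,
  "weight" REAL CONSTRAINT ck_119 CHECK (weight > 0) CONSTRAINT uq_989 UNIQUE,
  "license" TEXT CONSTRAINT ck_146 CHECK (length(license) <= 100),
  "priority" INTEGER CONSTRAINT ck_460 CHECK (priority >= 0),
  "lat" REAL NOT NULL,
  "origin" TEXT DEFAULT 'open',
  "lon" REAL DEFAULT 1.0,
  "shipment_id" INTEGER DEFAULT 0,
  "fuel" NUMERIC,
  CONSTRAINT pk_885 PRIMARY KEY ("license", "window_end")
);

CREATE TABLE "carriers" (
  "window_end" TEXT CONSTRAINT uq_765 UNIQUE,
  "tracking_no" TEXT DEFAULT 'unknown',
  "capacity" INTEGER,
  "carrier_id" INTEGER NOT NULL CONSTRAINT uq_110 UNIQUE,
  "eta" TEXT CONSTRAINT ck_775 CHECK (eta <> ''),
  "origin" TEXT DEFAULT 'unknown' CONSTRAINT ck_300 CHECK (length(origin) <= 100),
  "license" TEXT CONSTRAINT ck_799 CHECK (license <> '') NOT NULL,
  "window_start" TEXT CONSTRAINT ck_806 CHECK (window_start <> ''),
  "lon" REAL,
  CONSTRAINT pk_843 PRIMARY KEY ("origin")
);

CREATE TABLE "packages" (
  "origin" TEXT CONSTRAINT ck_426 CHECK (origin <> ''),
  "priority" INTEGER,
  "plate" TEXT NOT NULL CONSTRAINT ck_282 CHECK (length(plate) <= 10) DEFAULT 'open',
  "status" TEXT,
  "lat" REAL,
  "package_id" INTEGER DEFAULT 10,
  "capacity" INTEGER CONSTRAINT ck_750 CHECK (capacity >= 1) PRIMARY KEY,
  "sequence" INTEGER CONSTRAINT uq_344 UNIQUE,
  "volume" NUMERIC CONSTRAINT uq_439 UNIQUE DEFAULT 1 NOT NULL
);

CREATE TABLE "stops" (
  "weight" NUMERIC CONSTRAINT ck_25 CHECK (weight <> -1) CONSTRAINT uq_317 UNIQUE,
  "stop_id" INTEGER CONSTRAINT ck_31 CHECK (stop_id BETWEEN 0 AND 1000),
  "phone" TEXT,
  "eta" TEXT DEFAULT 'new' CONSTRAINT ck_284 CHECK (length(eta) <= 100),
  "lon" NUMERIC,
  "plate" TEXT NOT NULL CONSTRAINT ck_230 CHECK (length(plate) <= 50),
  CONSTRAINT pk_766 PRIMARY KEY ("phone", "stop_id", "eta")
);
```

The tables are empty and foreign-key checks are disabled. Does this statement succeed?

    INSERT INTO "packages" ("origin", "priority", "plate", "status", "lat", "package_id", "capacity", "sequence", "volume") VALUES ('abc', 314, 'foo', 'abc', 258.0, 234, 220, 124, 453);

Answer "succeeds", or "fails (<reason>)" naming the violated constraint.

NOT NULL columns: capacity is supplied; plate is supplied; volume is supplied.
CHECK constraints: 'abc' satisfies (origin <> ''); 'foo' satisfies (length(plate) <= 10); 220 satisfies (capacity >= 1).
No constraint is violated.

succeeds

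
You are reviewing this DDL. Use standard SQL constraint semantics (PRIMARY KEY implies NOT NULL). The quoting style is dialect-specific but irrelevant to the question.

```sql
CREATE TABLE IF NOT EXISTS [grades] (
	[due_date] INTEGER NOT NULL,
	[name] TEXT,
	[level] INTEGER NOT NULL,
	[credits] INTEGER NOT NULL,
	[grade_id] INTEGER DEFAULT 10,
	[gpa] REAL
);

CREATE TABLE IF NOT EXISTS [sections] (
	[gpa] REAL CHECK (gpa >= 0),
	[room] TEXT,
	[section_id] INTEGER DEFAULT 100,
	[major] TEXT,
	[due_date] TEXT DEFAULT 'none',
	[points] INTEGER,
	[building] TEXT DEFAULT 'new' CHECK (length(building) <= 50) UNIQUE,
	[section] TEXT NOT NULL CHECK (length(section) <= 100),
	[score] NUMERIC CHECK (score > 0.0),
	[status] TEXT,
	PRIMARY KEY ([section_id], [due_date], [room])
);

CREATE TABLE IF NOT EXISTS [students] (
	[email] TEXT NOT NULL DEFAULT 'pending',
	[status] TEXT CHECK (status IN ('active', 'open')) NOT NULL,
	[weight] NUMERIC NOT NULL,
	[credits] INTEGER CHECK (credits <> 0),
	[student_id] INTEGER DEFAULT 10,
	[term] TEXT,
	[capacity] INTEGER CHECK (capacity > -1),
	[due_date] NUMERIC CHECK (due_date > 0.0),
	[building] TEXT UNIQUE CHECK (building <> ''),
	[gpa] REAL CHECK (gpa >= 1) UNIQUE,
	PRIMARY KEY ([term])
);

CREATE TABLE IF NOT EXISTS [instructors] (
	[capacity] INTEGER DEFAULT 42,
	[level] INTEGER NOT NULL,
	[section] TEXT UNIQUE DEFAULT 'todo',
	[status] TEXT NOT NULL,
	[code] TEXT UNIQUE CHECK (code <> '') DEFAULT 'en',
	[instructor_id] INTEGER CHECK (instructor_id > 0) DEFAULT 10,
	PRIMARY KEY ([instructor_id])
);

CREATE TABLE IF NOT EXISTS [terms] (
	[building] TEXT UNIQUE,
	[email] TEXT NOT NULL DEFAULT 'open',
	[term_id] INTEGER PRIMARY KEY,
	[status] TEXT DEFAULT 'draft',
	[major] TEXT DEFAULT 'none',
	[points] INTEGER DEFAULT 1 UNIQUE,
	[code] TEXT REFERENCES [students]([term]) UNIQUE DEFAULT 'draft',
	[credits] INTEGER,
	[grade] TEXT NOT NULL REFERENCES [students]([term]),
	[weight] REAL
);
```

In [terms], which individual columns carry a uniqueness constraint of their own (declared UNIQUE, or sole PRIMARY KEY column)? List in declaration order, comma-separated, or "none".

building, term_id, points, code

- building: declared UNIQUE → unique.
- email: no UNIQUE or single-column PK constraint.
- term_id: single-column PRIMARY KEY → unique.
- status: no UNIQUE or single-column PK constraint.
- major: no UNIQUE or single-column PK constraint.
- points: declared UNIQUE → unique.
- code: declared UNIQUE → unique.
- credits: no UNIQUE or single-column PK constraint.
- grade: no UNIQUE or single-column PK constraint.
- weight: no UNIQUE or single-column PK constraint.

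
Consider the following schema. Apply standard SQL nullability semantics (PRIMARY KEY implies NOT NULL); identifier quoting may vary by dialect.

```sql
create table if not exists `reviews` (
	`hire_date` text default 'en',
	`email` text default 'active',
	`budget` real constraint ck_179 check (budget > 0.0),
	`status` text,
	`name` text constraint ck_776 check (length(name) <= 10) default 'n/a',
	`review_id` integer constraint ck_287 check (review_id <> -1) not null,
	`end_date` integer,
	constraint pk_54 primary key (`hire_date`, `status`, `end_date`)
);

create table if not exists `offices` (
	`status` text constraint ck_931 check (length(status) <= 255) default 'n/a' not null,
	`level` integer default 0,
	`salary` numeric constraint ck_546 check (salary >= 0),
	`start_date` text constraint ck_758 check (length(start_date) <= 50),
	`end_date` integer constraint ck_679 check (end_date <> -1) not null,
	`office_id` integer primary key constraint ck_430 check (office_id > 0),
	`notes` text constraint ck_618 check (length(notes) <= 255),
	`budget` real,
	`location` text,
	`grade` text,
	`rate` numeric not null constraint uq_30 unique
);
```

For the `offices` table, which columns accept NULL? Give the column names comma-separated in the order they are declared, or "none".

level, salary, start_date, notes, budget, location, grade

- status: declared NOT NULL → not nullable.
- level: DEFAULT only fills an omitted column; an explicit NULL is still allowed → nullable.
- salary: CHECK does not forbid NULL (a CHECK constraint passes when its expression is NULL) → nullable.
- start_date: CHECK does not forbid NULL (a CHECK constraint passes when its expression is NULL) → nullable.
- end_date: declared NOT NULL → not nullable.
- office_id: part of the PRIMARY KEY, which implies NOT NULL → not nullable.
- notes: CHECK does not forbid NULL (a CHECK constraint passes when its expression is NULL) → nullable.
- budget: no NOT NULL constraint applies → nullable.
- location: no NOT NULL constraint applies → nullable.
- grade: no NOT NULL constraint applies → nullable.
- rate: declared NOT NULL → not nullable.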